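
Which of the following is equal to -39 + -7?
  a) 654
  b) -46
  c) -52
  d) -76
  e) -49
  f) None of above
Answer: b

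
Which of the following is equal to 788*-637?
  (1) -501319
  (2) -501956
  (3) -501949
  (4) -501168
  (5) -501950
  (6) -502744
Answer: 2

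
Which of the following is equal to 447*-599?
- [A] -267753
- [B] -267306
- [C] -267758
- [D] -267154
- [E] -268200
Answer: A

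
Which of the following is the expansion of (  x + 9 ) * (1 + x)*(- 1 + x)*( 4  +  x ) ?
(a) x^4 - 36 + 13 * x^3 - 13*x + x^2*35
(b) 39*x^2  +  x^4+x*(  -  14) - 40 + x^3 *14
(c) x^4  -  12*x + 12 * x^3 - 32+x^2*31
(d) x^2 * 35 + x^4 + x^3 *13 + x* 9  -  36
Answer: a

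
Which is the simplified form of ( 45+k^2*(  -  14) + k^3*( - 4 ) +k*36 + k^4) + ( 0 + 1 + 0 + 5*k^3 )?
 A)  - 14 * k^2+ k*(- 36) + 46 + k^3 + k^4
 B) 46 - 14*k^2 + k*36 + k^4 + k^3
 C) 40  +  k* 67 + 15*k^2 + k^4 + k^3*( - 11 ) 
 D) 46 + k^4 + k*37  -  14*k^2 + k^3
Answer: B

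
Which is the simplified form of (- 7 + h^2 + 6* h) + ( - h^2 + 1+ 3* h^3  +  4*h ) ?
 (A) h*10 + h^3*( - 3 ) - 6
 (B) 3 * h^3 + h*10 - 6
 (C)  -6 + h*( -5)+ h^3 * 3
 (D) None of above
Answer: B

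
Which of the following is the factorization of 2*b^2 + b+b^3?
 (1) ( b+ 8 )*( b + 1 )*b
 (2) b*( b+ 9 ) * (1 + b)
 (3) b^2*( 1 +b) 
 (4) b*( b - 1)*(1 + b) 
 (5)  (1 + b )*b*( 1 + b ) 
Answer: 5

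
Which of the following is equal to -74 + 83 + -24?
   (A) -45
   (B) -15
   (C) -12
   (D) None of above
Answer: B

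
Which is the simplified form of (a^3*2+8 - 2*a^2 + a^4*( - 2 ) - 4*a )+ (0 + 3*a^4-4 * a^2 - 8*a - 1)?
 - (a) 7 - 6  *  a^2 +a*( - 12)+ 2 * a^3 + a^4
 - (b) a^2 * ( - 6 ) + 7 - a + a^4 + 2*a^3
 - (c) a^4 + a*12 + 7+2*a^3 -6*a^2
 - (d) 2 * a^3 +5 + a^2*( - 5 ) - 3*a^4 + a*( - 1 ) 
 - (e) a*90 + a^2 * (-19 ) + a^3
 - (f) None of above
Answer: a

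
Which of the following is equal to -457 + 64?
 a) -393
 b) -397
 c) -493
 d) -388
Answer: a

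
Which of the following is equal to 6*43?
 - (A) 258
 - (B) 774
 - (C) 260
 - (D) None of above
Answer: A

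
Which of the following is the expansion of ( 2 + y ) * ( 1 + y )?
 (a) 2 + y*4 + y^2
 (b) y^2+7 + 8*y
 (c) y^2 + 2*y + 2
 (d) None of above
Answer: d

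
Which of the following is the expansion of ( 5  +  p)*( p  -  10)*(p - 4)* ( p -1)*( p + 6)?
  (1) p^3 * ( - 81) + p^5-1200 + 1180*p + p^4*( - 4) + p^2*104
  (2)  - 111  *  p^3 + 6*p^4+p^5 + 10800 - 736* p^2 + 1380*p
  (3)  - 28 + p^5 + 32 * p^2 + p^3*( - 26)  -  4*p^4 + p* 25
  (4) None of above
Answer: 1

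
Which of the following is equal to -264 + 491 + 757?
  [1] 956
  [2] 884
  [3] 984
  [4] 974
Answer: 3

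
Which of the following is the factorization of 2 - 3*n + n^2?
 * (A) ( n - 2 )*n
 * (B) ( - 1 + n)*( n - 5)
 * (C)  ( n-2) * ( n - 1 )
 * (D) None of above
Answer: C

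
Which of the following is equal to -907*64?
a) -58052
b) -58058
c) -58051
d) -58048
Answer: d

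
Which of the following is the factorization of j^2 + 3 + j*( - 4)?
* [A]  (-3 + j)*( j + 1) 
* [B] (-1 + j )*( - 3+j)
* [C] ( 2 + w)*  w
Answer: B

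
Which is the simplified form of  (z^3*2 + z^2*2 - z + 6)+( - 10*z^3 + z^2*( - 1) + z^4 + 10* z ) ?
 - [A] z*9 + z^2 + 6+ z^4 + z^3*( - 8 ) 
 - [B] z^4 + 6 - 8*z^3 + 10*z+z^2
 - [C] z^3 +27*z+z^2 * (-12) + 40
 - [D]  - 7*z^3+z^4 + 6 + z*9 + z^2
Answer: A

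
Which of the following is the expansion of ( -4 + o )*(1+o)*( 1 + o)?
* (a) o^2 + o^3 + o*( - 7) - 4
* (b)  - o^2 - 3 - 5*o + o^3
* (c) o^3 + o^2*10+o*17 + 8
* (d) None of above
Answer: d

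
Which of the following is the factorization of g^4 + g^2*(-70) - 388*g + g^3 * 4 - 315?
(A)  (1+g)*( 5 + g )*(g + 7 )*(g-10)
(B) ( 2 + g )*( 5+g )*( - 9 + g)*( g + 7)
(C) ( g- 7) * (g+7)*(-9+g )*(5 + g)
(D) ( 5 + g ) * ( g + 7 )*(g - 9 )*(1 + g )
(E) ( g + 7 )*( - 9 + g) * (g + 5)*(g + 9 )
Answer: D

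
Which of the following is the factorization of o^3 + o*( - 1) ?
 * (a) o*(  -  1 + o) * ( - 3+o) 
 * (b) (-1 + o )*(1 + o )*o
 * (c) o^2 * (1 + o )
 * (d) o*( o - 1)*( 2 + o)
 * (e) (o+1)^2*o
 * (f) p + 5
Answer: b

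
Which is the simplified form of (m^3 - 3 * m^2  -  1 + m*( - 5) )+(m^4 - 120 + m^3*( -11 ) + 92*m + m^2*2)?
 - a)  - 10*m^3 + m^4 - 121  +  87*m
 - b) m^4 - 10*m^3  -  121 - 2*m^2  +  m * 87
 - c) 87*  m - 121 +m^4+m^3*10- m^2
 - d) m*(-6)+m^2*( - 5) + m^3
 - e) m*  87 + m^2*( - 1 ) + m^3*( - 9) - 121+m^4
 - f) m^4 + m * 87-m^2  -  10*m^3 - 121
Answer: f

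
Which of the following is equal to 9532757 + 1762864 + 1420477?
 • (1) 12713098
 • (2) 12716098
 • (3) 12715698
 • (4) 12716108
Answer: 2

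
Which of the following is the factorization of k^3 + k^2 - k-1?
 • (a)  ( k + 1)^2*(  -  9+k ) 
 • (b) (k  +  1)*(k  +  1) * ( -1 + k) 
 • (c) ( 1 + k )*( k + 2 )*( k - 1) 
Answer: b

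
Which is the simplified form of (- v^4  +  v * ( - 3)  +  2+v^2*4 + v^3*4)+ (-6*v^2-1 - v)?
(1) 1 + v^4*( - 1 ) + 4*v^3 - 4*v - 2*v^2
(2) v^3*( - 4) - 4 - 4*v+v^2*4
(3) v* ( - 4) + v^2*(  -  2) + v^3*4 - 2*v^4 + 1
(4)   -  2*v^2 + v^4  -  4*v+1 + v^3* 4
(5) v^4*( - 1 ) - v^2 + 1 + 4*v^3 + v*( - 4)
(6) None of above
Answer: 1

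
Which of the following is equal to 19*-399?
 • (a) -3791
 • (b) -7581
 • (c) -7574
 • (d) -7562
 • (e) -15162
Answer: b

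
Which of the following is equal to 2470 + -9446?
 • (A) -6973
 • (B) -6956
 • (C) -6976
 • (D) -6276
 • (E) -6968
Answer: C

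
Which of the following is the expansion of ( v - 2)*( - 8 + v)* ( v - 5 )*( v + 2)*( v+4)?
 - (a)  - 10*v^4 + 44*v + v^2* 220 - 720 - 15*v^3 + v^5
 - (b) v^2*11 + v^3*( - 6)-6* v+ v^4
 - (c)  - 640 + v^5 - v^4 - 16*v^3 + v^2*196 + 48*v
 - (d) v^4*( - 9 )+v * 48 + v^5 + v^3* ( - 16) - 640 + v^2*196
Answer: d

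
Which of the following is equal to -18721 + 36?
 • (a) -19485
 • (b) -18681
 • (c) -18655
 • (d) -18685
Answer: d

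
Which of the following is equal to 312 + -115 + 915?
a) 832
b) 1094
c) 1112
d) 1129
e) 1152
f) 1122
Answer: c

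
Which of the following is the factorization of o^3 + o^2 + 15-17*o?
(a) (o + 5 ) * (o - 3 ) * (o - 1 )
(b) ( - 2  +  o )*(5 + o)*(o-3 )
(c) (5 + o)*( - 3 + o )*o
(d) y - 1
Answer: a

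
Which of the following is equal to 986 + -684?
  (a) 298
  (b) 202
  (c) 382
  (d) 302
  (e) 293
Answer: d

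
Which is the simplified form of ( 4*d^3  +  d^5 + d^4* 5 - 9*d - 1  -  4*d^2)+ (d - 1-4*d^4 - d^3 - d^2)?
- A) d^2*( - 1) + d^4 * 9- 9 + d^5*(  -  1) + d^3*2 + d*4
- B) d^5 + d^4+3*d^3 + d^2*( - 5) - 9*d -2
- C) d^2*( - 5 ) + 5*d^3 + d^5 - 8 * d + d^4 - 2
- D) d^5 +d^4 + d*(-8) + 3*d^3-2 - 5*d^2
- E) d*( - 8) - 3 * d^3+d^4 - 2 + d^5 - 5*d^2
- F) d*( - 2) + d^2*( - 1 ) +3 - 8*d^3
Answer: D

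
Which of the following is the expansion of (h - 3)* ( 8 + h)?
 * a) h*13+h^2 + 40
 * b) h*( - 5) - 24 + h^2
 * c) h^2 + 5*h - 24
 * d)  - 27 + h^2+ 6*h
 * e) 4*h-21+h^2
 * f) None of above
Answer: c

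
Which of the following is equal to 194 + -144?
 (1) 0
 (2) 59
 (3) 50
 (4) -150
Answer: 3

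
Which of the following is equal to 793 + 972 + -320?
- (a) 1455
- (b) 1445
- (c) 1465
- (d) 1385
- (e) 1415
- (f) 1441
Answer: b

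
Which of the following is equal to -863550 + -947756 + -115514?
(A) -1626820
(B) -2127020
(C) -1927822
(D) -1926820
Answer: D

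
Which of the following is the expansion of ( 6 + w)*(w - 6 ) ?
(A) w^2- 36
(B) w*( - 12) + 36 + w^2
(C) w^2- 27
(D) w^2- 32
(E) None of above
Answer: A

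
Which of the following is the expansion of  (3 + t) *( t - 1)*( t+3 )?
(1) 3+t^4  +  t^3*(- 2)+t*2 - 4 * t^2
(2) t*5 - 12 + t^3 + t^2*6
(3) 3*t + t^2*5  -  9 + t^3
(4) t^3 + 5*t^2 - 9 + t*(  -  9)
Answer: 3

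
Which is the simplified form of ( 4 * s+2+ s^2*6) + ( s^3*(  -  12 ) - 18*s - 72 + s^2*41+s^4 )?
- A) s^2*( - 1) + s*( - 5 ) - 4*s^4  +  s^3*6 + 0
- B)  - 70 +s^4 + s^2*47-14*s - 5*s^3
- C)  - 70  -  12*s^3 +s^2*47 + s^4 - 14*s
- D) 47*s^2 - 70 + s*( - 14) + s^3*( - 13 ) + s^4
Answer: C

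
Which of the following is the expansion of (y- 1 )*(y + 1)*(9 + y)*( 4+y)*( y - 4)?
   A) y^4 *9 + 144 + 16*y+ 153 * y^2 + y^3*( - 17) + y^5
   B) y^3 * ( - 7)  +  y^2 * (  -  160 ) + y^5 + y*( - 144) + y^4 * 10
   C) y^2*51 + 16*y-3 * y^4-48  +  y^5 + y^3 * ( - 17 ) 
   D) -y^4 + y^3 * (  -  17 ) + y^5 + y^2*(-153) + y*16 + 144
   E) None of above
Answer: E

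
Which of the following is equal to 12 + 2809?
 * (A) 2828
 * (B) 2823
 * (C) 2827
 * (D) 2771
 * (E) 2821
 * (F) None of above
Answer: E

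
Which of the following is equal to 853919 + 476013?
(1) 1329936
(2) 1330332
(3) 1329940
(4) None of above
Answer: 4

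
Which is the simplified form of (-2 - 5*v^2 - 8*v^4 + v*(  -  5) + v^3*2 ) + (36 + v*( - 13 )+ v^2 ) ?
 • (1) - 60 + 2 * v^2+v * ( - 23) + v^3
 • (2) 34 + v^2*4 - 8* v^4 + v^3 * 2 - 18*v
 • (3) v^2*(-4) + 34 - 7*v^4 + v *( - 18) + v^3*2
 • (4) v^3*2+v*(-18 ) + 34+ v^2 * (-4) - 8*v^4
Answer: 4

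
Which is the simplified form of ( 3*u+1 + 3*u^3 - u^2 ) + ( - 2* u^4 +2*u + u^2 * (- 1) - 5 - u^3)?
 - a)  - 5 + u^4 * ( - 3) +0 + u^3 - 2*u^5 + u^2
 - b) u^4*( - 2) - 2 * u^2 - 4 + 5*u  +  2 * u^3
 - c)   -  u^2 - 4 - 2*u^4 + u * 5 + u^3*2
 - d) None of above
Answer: b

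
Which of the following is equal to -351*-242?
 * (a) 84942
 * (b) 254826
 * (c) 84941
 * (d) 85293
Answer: a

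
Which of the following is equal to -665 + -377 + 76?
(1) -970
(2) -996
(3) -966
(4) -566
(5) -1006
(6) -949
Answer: 3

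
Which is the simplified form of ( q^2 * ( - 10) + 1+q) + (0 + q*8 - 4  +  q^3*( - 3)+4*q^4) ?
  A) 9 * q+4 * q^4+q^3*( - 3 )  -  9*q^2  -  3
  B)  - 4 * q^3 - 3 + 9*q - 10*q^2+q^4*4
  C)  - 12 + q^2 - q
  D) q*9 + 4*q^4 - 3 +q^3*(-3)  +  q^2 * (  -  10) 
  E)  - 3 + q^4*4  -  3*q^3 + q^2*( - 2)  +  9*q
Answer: D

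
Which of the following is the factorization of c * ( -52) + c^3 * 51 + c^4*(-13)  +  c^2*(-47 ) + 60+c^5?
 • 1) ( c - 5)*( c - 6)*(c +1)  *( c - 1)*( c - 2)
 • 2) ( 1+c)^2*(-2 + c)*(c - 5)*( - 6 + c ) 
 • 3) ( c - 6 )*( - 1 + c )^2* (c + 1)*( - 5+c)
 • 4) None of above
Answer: 1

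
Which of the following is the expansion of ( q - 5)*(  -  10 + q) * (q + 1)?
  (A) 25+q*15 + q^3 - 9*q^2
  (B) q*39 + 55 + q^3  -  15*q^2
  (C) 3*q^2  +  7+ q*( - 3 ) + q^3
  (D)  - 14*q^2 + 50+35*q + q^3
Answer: D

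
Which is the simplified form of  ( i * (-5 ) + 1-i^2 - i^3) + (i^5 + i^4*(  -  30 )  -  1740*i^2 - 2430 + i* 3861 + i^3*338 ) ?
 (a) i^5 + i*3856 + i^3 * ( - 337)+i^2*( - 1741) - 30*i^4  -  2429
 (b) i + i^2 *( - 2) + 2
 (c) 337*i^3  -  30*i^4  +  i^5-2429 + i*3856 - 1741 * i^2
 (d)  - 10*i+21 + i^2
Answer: c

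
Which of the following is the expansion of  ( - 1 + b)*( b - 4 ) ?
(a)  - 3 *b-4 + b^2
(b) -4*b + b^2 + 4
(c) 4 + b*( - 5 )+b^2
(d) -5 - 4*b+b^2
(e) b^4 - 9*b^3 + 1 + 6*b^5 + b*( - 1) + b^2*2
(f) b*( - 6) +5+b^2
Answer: c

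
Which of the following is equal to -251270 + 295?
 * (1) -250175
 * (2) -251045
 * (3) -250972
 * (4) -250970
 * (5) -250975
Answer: 5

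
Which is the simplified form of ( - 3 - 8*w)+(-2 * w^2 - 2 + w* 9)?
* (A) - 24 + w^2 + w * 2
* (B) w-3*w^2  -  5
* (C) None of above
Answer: C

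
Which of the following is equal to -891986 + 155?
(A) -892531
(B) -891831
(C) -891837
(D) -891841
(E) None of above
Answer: B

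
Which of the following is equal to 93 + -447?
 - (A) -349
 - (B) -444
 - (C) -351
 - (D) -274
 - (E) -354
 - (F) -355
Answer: E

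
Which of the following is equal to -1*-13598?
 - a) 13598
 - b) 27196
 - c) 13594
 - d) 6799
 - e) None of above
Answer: a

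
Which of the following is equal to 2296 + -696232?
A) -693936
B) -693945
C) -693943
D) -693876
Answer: A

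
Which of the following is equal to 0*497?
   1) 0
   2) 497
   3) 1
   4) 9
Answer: 1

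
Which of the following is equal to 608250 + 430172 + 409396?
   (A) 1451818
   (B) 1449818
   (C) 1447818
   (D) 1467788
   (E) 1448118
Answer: C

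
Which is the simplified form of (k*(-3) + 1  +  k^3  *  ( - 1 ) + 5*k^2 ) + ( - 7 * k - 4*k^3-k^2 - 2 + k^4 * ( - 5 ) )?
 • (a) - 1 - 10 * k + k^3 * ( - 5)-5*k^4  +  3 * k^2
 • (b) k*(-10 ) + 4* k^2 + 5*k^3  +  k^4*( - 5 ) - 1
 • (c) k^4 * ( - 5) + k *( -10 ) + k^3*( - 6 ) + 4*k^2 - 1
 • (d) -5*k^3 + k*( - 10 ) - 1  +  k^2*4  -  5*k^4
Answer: d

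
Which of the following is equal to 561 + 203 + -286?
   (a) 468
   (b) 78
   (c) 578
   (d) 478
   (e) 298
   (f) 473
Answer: d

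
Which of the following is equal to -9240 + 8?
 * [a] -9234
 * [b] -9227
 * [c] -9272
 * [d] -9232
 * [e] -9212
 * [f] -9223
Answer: d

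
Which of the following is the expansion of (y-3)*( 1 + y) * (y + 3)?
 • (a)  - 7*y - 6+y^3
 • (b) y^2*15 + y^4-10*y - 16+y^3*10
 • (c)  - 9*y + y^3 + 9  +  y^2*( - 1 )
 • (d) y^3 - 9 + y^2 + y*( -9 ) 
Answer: d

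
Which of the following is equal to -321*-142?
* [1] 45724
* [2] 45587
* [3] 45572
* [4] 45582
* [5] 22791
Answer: 4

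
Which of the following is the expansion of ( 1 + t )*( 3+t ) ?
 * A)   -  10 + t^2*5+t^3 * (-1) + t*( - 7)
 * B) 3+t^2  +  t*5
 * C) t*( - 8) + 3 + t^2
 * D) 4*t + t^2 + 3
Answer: D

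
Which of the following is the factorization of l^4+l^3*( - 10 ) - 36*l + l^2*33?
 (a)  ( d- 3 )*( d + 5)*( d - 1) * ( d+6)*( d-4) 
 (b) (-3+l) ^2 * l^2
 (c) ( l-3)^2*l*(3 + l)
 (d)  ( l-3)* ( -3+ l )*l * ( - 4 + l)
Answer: d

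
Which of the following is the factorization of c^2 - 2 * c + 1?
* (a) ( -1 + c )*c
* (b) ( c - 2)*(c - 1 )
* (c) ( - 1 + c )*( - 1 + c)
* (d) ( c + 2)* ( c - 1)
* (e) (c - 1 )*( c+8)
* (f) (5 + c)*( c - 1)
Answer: c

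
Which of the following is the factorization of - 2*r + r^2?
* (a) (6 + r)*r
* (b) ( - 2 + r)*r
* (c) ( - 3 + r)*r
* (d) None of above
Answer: b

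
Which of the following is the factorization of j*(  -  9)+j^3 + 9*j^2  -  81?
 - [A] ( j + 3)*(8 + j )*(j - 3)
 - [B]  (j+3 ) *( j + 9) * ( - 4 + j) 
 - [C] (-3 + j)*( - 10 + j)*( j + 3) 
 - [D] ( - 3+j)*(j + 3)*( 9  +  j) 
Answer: D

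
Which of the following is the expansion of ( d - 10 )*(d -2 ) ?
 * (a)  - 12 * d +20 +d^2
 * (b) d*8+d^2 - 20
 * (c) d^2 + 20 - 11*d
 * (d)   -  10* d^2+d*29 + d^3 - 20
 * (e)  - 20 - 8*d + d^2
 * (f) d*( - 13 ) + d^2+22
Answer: a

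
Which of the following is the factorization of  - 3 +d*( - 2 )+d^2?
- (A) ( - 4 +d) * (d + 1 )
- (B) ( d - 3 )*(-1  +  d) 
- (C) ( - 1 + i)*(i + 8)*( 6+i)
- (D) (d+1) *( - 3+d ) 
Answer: D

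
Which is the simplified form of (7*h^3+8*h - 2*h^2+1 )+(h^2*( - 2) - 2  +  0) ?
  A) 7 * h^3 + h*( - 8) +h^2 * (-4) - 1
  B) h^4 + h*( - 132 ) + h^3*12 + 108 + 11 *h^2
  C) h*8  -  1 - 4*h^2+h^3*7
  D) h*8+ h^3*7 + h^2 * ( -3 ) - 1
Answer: C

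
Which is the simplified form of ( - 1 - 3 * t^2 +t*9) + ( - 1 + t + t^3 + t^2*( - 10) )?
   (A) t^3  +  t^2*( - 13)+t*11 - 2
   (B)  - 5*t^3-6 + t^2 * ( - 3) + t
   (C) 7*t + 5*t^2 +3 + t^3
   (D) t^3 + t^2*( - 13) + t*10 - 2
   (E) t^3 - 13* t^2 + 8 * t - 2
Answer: D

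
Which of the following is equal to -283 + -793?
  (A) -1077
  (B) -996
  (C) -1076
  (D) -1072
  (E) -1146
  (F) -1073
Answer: C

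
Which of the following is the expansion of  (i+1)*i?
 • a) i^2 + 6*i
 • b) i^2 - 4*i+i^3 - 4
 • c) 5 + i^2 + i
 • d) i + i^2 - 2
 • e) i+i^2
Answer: e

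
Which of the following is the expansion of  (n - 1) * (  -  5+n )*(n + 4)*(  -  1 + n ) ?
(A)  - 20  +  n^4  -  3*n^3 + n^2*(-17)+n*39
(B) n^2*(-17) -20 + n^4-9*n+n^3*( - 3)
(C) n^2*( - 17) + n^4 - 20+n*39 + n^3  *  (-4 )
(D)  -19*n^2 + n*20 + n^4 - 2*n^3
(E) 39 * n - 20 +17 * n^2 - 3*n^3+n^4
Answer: A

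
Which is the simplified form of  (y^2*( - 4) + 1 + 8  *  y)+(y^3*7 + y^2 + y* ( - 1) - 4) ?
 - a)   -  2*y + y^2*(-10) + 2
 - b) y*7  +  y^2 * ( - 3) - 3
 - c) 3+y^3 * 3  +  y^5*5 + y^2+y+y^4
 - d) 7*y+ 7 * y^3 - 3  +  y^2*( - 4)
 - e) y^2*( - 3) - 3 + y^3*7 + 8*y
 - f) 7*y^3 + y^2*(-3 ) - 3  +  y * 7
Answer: f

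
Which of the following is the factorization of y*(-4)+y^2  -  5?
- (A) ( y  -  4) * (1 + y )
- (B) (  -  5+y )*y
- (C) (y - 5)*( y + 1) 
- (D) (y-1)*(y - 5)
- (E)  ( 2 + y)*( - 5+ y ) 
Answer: C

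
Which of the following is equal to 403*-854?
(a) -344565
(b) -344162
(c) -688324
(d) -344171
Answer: b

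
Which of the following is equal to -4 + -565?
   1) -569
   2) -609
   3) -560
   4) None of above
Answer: 1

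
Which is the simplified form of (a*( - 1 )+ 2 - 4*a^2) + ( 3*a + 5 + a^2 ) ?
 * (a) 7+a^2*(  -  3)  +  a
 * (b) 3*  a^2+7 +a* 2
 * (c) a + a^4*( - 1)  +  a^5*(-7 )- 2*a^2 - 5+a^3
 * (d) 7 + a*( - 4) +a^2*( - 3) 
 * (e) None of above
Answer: e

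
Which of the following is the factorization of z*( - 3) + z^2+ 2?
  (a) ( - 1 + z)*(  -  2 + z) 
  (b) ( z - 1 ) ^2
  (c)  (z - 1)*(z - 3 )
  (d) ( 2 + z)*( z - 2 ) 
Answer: a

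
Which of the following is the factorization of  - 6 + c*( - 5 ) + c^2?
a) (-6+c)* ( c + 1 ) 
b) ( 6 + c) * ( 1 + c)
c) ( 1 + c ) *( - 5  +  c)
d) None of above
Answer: a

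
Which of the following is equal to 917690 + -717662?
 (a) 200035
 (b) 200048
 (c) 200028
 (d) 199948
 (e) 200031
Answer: c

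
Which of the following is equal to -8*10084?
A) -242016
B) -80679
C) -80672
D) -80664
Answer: C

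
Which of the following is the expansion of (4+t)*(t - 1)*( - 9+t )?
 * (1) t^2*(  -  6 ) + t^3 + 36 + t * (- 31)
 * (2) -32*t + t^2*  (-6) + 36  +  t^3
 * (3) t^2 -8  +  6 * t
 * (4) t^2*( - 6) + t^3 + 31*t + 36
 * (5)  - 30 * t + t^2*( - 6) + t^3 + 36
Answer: 1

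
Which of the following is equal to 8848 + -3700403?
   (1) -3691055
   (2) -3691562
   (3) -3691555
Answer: 3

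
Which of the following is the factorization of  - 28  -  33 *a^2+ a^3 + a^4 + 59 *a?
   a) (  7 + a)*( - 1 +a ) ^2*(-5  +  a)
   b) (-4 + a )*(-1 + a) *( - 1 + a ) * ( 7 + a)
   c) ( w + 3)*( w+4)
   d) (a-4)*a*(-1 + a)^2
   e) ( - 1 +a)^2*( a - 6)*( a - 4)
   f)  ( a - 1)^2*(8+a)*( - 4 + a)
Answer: b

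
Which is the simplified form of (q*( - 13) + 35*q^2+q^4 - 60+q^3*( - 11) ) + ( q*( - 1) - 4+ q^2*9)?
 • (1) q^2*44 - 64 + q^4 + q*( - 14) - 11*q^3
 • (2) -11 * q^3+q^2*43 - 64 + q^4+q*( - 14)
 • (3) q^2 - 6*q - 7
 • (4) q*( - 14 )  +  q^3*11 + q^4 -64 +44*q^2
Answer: 1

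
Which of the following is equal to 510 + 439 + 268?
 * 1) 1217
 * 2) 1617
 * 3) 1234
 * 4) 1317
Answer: 1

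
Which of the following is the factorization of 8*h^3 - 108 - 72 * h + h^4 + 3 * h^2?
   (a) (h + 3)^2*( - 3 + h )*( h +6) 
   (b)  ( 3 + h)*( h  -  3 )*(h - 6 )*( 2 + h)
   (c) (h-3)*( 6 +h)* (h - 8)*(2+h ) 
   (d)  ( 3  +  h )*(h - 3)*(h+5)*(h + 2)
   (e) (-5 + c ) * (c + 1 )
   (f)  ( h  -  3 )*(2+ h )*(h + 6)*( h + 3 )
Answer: f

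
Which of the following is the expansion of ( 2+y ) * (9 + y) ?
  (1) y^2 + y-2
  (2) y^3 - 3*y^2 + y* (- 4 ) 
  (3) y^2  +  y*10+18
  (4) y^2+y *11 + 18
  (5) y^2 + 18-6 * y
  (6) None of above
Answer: 4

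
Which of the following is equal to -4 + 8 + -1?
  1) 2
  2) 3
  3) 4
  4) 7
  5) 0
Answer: 2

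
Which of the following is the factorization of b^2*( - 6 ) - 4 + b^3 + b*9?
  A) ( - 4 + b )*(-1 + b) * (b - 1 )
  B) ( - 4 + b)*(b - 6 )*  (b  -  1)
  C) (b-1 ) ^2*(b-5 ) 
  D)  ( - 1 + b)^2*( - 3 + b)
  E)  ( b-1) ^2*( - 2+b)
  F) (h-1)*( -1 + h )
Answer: A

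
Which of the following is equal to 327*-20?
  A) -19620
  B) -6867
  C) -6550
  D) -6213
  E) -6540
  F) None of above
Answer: E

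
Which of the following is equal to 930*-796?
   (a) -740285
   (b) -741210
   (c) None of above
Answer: c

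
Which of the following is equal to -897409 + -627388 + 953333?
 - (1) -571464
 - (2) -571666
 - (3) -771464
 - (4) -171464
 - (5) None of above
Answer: 1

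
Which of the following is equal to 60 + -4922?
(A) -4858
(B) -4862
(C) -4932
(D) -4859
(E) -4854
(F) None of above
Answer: B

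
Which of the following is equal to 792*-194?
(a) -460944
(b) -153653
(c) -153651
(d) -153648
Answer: d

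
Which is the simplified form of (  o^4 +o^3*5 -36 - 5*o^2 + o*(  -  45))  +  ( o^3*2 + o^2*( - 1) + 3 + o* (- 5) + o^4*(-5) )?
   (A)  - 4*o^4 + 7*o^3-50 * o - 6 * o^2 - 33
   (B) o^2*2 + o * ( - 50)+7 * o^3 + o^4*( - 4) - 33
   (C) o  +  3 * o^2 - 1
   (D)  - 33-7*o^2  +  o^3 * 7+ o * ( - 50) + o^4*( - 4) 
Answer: A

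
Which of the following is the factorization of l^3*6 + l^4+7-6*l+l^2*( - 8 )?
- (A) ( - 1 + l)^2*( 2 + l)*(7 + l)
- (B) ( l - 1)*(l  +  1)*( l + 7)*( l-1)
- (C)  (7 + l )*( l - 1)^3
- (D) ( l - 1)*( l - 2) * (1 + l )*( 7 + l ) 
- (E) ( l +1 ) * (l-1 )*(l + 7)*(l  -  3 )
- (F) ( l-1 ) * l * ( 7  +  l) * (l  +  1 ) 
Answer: B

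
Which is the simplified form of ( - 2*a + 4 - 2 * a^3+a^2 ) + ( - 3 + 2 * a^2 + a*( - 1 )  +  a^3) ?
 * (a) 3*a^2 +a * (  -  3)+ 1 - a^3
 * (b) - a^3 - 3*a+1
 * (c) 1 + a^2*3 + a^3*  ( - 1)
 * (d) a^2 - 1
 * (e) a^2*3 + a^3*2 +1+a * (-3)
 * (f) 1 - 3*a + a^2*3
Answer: a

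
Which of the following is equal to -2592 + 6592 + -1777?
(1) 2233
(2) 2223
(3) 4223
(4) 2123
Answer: 2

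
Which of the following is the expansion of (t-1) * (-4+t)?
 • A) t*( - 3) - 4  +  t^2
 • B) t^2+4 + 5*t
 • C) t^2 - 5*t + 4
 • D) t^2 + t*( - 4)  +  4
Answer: C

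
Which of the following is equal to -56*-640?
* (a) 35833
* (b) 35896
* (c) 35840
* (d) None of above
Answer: c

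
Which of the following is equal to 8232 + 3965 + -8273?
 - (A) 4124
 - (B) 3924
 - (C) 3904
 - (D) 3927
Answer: B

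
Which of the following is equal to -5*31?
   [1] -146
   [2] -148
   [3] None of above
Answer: 3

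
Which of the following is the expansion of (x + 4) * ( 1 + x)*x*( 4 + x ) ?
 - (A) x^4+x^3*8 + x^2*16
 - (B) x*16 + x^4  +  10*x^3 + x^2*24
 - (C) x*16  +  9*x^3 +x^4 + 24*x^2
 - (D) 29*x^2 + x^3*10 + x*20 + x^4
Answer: C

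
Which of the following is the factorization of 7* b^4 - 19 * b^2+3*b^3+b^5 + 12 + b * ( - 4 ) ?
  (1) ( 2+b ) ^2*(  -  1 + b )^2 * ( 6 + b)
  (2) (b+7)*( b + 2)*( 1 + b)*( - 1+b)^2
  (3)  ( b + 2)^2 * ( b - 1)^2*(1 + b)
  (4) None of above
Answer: 4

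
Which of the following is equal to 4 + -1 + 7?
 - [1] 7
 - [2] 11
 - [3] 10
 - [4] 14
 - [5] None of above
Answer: 3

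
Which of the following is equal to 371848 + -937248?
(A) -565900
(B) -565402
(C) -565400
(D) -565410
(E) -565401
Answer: C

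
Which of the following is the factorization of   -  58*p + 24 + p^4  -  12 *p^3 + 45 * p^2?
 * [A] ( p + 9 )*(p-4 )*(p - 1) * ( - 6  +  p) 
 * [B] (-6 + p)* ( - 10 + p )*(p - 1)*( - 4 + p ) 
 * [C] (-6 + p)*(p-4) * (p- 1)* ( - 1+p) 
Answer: C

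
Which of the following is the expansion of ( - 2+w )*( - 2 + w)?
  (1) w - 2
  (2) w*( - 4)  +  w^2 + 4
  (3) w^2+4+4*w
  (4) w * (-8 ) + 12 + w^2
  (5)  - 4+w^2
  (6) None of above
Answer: 2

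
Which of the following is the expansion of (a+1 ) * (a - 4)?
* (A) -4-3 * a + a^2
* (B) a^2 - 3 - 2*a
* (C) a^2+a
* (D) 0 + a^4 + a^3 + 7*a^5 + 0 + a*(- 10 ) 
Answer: A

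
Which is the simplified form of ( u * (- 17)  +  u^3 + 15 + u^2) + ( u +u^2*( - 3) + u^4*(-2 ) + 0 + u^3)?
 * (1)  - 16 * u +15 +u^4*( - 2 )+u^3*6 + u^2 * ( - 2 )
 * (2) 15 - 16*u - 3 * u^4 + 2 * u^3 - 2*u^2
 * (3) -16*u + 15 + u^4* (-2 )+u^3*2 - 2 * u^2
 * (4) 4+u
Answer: 3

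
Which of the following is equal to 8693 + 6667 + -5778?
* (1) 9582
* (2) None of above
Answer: 1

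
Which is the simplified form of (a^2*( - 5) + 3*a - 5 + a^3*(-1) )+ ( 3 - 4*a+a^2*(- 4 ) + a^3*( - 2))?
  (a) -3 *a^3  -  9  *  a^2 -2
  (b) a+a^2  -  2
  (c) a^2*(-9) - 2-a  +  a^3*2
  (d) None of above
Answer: d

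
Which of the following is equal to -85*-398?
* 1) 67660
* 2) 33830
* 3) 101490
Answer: 2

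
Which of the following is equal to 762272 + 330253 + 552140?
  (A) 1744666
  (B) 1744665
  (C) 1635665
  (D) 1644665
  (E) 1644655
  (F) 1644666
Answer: D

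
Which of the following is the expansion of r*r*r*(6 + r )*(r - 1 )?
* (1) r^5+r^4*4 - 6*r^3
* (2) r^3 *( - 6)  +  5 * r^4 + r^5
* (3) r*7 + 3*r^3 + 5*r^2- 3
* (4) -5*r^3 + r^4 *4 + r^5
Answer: 2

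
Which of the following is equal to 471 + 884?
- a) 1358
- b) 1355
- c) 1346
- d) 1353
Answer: b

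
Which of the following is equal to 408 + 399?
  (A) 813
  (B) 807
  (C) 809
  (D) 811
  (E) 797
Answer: B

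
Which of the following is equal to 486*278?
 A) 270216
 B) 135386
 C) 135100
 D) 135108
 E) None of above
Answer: D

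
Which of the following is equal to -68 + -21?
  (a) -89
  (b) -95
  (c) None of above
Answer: a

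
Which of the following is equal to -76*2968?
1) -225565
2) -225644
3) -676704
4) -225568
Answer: 4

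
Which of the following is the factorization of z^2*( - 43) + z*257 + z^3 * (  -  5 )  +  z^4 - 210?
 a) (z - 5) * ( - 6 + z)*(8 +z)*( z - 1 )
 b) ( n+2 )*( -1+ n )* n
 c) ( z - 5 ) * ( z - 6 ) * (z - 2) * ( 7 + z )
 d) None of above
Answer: d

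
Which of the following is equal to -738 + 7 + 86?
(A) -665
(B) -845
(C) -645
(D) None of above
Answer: C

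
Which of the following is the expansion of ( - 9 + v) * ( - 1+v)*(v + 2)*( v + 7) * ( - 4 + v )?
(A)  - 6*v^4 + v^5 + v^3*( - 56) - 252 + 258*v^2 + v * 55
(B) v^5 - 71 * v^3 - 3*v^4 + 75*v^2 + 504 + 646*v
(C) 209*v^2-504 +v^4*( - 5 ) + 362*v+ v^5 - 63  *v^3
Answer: C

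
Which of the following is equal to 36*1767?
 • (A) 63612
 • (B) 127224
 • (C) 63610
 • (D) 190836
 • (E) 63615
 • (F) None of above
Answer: A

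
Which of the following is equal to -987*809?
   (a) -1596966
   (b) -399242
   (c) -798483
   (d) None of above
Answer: c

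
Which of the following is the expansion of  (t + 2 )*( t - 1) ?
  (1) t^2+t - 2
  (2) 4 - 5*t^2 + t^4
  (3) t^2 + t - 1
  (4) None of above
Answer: 1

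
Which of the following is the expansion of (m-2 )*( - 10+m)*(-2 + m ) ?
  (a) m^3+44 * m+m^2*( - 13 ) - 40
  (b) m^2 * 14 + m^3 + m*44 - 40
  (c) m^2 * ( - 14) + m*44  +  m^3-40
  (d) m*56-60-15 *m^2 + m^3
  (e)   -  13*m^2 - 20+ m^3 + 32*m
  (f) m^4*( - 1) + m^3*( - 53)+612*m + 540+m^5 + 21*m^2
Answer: c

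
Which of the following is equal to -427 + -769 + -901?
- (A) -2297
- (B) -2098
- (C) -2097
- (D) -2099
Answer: C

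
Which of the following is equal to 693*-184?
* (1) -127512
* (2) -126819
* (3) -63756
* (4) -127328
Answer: 1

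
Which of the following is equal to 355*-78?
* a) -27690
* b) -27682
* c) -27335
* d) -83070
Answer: a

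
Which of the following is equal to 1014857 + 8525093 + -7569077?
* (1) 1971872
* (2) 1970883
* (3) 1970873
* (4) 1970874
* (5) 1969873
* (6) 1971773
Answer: 3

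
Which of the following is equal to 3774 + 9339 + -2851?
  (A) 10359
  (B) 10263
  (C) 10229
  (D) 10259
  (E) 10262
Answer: E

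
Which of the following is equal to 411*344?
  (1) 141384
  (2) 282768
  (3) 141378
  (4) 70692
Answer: 1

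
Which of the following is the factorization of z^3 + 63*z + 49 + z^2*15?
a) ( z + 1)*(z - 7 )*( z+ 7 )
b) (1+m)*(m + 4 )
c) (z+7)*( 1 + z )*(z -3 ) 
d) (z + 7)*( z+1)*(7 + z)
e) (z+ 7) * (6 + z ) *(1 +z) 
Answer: d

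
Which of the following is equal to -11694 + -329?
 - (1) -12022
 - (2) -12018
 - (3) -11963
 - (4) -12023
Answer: 4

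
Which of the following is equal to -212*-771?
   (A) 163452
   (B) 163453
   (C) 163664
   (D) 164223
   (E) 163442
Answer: A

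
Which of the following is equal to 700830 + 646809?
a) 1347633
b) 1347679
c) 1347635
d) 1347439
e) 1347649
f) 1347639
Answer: f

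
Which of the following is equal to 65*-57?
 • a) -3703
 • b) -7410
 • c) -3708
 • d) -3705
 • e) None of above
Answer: d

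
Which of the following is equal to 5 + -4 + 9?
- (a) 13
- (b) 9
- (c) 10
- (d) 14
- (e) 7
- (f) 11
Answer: c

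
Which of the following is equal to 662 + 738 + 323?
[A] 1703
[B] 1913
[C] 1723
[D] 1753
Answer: C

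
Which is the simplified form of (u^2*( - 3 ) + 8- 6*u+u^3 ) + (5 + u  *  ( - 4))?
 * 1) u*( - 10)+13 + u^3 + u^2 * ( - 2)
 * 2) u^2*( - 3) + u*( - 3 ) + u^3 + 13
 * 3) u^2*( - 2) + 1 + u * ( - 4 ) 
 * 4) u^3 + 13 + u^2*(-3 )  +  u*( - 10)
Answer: 4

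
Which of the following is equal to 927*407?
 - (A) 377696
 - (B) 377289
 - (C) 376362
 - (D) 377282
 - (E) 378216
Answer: B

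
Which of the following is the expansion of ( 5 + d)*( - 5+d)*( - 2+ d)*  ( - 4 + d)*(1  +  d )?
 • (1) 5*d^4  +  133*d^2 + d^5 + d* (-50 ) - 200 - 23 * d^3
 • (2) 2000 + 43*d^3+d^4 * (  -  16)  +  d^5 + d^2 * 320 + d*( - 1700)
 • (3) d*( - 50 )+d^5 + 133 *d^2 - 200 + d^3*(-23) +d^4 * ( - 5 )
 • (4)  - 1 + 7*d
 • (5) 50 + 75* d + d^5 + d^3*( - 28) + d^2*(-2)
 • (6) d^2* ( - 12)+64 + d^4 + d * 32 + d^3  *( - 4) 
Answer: 3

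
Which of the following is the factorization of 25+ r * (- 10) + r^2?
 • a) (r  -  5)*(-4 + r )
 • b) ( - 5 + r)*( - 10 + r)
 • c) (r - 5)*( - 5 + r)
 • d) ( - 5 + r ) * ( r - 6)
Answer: c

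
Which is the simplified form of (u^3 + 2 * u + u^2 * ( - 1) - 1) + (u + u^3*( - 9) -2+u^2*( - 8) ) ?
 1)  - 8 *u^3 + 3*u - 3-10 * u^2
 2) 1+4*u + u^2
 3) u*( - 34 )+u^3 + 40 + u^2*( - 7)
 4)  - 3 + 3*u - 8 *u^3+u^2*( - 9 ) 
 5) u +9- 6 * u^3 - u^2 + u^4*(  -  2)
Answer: 4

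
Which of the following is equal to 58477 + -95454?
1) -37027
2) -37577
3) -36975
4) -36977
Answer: 4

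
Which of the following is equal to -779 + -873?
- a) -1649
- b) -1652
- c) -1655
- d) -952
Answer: b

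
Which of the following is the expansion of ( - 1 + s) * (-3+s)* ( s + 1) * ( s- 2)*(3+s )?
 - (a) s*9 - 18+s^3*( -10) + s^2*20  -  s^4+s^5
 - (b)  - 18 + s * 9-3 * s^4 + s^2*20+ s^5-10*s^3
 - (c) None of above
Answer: c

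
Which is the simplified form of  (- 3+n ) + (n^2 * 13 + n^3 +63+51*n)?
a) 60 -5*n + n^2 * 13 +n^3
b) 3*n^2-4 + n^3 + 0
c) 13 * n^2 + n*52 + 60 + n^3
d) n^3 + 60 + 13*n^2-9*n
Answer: c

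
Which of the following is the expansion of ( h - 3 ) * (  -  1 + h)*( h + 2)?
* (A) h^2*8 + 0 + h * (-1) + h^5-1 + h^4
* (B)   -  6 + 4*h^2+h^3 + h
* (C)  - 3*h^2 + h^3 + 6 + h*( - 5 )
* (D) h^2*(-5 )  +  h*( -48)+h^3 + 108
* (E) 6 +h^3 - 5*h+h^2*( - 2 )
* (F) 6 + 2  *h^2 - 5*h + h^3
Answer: E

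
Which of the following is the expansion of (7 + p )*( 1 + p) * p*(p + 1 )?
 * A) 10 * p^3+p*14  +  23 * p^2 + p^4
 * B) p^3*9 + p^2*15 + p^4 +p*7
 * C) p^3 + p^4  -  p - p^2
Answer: B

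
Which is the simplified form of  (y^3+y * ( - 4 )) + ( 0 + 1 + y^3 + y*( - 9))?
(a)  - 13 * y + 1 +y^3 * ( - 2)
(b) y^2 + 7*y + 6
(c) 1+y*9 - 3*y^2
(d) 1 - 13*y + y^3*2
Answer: d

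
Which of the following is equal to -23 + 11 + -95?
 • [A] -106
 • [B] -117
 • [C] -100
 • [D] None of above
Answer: D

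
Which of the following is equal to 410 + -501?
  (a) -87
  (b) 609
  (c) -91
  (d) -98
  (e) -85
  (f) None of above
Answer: c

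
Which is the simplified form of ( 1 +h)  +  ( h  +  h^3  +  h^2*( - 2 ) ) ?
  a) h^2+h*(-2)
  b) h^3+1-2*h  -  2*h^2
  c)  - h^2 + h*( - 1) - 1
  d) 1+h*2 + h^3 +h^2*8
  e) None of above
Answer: e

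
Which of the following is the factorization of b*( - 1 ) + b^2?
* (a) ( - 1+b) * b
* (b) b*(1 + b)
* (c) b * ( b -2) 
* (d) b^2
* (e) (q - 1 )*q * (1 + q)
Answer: a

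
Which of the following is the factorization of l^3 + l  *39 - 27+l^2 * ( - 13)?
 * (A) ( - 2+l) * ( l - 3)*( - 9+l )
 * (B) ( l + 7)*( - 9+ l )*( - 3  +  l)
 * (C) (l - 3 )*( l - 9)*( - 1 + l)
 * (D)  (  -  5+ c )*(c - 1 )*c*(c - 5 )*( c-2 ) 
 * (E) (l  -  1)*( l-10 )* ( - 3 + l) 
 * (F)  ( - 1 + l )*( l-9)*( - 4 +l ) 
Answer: C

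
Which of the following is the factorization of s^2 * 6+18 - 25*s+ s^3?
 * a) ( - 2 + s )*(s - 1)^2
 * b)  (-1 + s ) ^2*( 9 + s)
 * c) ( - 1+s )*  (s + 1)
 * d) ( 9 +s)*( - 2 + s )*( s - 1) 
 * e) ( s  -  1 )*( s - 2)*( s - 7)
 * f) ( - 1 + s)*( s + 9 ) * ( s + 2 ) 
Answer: d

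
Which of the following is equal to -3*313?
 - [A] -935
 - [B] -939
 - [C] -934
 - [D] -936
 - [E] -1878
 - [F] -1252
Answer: B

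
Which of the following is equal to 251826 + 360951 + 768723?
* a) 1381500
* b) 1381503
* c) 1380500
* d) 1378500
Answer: a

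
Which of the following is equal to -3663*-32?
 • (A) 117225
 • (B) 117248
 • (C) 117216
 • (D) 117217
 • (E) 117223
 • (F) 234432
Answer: C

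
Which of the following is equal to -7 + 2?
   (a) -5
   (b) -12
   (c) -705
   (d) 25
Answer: a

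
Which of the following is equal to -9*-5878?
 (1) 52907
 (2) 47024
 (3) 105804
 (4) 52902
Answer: 4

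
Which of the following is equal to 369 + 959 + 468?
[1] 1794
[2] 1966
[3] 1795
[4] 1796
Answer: 4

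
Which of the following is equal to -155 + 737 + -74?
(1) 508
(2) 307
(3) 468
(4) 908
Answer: 1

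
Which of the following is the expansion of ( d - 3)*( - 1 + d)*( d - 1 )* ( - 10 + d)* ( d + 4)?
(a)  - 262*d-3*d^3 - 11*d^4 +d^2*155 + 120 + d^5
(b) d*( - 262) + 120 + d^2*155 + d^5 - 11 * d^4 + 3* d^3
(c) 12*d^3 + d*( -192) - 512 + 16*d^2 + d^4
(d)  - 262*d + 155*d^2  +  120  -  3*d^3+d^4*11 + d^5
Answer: a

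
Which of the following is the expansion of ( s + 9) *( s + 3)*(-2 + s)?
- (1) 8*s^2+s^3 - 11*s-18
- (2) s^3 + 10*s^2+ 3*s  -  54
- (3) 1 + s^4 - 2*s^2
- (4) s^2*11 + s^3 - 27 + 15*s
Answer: 2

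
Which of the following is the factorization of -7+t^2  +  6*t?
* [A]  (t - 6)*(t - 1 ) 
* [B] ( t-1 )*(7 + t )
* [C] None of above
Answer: B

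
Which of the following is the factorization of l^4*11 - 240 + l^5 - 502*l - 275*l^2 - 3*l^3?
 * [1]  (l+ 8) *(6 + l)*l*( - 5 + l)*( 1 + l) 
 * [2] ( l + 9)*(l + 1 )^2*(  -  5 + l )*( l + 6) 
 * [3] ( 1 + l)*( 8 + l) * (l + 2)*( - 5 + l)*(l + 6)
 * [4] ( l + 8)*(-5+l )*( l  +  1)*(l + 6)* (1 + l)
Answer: 4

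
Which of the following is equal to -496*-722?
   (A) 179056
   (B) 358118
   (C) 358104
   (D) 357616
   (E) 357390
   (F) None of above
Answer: F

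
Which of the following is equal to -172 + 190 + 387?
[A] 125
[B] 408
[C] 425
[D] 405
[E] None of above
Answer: D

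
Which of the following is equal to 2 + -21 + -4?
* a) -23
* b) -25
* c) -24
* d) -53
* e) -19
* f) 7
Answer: a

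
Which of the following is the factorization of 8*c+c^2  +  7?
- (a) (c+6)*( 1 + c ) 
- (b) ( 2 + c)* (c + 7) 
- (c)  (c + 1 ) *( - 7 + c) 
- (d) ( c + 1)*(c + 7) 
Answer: d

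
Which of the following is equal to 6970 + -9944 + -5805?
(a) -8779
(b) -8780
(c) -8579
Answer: a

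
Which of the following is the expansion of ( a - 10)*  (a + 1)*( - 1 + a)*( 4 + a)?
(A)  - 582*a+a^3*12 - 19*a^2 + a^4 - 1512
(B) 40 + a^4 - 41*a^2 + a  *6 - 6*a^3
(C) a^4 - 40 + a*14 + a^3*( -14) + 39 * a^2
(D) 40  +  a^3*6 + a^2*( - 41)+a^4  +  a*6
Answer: B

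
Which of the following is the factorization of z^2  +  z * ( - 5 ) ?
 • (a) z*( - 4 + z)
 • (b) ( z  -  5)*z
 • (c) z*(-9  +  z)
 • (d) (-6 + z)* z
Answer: b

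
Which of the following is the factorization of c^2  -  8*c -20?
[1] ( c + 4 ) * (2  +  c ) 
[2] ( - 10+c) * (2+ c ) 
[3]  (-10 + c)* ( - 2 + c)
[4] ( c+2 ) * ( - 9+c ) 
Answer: 2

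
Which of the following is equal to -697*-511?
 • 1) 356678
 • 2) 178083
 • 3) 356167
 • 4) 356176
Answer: 3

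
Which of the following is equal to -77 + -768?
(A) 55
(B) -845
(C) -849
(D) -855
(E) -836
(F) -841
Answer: B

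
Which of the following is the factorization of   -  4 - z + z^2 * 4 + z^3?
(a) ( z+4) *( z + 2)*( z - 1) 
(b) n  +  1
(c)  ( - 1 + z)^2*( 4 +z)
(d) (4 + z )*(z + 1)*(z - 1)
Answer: d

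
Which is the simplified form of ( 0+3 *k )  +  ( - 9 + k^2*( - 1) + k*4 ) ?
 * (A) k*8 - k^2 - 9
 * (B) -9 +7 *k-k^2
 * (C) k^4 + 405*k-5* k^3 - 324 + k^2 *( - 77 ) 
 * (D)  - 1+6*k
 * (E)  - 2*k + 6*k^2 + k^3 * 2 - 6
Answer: B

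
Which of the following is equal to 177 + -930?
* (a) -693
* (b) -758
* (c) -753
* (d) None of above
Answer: c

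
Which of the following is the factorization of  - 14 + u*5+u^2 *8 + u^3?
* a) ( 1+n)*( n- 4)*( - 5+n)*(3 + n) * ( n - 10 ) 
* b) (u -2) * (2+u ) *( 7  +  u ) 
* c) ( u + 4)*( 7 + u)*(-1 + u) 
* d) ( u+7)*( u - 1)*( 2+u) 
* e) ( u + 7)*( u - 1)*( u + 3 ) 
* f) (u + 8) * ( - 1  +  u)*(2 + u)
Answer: d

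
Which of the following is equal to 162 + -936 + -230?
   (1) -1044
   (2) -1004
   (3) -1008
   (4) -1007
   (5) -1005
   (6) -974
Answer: 2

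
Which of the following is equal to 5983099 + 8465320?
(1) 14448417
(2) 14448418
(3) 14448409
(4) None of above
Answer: 4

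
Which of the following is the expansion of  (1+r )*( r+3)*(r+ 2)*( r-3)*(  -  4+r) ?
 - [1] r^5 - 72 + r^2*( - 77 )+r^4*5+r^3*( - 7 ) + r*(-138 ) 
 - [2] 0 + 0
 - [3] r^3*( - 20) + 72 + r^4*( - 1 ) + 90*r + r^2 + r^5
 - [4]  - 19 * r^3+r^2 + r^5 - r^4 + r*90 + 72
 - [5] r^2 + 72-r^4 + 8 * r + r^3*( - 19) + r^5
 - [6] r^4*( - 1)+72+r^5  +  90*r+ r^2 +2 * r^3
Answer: 4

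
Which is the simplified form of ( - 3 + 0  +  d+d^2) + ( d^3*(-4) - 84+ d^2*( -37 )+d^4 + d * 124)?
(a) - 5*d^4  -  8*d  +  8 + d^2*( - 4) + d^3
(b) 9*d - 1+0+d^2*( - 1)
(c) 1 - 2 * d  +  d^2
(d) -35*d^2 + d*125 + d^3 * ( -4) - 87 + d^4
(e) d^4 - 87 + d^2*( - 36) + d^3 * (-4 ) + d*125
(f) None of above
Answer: e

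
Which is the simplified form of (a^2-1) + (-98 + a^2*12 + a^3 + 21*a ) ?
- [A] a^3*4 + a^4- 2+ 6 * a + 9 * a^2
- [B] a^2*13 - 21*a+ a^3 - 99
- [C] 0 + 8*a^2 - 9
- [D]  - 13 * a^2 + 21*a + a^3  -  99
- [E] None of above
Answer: E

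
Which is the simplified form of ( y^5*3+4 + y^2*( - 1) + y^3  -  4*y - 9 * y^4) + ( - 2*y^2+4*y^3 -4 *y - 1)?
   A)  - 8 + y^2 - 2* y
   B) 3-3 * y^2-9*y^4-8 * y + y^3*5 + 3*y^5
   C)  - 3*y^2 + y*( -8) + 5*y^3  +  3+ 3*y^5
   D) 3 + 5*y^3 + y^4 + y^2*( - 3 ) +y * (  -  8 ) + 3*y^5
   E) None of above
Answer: B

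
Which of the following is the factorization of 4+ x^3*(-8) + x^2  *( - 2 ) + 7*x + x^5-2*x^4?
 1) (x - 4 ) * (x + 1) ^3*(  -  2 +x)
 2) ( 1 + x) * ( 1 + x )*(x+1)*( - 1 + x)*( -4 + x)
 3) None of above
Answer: 2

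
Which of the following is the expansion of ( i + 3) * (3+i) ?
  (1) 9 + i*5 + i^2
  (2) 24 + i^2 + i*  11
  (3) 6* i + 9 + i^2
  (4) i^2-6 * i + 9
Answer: 3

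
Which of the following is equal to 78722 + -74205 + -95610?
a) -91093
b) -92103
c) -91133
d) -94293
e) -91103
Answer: a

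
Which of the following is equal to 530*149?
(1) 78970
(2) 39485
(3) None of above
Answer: 1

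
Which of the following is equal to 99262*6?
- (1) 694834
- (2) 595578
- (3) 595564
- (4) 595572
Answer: 4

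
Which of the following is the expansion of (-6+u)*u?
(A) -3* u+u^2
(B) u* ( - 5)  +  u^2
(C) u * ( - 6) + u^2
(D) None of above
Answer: C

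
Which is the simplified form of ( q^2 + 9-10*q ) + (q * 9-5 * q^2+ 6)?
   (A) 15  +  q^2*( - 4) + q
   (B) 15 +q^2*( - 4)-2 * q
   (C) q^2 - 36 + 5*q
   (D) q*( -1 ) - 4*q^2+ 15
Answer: D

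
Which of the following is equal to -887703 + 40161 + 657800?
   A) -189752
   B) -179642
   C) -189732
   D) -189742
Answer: D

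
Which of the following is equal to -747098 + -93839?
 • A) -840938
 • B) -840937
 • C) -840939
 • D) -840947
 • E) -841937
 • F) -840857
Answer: B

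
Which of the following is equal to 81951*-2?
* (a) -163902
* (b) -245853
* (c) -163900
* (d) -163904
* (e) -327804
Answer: a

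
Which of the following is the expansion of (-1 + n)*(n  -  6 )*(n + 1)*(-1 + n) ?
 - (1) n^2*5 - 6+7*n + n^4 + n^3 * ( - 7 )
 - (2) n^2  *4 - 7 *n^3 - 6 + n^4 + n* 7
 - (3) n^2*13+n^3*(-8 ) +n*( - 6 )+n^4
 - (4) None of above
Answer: 1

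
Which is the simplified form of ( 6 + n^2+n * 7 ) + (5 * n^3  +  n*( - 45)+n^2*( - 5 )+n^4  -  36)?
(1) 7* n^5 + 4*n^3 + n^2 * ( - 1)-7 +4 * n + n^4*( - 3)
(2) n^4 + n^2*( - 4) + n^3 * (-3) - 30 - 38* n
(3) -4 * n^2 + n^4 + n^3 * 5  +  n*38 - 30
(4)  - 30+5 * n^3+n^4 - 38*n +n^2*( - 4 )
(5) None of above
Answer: 4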